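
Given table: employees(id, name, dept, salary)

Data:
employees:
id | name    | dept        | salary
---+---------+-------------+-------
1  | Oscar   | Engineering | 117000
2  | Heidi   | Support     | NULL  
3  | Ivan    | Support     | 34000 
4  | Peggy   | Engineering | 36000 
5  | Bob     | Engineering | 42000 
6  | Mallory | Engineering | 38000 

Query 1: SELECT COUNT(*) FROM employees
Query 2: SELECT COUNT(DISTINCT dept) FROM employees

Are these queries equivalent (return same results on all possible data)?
No, not equivalent

Query 1 returns: [(6,)]
Query 2 returns: [(2,)]

Reason: COUNT(*) counts rows, COUNT(DISTINCT dept) counts unique depts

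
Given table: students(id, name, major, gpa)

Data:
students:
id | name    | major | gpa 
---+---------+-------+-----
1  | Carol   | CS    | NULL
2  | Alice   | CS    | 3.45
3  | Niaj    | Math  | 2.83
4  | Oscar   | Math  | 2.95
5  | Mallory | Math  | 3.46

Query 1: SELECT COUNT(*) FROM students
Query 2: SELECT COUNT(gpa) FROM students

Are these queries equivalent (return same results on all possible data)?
No, not equivalent

Query 1 returns: [(5,)]
Query 2 returns: [(4,)]

Reason: COUNT(*) includes NULLs, COUNT(column) excludes them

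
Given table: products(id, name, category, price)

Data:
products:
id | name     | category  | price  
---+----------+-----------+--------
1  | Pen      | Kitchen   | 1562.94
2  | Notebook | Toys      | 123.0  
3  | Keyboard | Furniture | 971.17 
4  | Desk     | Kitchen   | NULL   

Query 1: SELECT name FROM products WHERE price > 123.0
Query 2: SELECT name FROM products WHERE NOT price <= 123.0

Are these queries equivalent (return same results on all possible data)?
Yes, equivalent

Both queries return: [('Keyboard',), ('Pen',)]

Reason: Both filter price > 123.0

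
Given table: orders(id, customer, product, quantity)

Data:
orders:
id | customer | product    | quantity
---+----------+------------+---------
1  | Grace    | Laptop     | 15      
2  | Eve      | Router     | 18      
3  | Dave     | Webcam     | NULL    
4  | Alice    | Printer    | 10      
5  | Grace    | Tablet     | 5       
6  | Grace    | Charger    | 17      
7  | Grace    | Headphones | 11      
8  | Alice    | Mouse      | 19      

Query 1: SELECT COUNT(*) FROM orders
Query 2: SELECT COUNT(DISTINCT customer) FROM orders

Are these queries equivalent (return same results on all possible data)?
No, not equivalent

Query 1 returns: [(8,)]
Query 2 returns: [(4,)]

Reason: COUNT(*) counts rows, COUNT(DISTINCT customer) counts unique customers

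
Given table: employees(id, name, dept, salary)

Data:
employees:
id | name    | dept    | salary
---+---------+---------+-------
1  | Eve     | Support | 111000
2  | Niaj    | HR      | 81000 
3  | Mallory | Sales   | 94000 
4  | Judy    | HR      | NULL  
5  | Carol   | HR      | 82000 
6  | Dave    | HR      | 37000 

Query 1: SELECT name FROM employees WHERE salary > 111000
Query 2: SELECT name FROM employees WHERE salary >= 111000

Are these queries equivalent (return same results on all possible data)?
No, not equivalent

Query 1 returns: []
Query 2 returns: [('Eve',)]

Reason: > vs >= gives different results when salary = 111000 exists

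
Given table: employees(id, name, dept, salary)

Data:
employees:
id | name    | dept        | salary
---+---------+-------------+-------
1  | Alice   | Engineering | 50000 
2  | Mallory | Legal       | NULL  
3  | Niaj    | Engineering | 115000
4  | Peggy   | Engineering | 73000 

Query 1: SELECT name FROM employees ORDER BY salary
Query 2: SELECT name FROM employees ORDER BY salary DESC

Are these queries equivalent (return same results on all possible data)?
No, not equivalent

Query 1 returns: [('Mallory',), ('Alice',), ('Peggy',), ('Niaj',)]
Query 2 returns: [('Niaj',), ('Peggy',), ('Alice',), ('Mallory',)]

Reason: ASC vs DESC gives opposite ordering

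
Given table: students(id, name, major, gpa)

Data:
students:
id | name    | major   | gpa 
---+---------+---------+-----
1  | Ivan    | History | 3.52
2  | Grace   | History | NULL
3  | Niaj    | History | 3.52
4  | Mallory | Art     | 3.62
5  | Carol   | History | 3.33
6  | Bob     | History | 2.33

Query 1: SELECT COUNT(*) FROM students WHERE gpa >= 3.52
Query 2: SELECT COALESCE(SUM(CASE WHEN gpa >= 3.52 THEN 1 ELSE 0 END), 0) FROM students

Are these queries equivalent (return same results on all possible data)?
Yes, equivalent

Both queries return: [(3,)]

Reason: COUNT with WHERE vs conditional SUM (COALESCE handles empty-table NULL)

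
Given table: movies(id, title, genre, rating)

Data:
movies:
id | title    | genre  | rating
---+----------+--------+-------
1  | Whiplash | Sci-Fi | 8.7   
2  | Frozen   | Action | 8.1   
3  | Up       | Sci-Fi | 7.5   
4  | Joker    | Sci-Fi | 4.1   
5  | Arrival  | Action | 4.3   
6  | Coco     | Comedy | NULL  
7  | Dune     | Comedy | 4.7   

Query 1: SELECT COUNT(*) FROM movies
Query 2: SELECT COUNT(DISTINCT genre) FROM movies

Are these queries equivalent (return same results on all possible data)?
No, not equivalent

Query 1 returns: [(7,)]
Query 2 returns: [(3,)]

Reason: COUNT(*) counts rows, COUNT(DISTINCT genre) counts unique genres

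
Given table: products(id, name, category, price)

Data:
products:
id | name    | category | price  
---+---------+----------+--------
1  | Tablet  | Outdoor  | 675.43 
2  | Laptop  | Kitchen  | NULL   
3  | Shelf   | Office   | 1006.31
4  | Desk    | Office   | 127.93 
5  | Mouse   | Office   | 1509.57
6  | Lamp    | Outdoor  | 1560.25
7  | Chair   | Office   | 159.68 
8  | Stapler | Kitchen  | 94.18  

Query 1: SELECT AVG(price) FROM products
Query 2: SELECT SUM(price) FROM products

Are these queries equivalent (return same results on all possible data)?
No, not equivalent

Query 1 returns: [(733.3357142857142,)]
Query 2 returns: [(5133.349999999999,)]

Reason: AVG vs SUM give different aggregate values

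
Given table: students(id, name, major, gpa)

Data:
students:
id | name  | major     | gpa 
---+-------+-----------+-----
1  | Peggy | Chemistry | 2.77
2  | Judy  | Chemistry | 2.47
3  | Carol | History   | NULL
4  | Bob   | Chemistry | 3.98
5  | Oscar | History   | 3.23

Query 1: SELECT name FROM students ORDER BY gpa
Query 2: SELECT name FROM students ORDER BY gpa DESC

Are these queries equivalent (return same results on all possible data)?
No, not equivalent

Query 1 returns: [('Carol',), ('Judy',), ('Peggy',), ('Oscar',), ('Bob',)]
Query 2 returns: [('Bob',), ('Oscar',), ('Peggy',), ('Judy',), ('Carol',)]

Reason: ASC vs DESC gives opposite ordering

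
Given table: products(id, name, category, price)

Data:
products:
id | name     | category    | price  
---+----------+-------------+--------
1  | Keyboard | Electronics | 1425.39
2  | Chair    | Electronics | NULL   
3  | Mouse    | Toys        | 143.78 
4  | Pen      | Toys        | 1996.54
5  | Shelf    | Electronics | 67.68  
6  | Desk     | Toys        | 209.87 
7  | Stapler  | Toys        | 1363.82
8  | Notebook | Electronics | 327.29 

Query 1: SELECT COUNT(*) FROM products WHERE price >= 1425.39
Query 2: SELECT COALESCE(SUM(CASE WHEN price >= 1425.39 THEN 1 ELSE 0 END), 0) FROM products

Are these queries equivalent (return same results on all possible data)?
Yes, equivalent

Both queries return: [(2,)]

Reason: COUNT with WHERE vs conditional SUM (COALESCE handles empty-table NULL)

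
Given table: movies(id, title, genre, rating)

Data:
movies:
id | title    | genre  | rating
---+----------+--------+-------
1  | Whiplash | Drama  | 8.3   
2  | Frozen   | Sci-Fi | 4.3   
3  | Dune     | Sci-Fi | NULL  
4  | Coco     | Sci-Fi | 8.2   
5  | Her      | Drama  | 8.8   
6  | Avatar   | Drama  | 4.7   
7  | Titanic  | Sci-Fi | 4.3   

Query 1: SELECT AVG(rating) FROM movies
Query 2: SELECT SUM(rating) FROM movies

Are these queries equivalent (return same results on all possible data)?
No, not equivalent

Query 1 returns: [(6.433333333333334,)]
Query 2 returns: [(38.6,)]

Reason: AVG vs SUM give different aggregate values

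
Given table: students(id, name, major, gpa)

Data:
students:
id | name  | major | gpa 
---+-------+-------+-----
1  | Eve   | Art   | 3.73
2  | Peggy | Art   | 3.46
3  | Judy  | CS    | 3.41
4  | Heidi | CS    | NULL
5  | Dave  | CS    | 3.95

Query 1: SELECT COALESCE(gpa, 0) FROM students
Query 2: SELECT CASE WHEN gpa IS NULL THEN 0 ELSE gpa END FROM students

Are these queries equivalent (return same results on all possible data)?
Yes, equivalent

Both queries return: [(0,), (3.41,), (3.46,), (3.73,), (3.95,)]

Reason: COALESCE vs CASE for NULL handling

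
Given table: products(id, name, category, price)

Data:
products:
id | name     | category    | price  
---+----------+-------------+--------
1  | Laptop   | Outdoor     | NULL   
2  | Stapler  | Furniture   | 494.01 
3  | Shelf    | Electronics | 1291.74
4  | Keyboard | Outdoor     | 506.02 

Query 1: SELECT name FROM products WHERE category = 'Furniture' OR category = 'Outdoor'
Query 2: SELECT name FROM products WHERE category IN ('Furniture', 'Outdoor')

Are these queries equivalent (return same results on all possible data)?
Yes, equivalent

Both queries return: [('Keyboard',), ('Laptop',), ('Stapler',)]

Reason: OR vs IN are equivalent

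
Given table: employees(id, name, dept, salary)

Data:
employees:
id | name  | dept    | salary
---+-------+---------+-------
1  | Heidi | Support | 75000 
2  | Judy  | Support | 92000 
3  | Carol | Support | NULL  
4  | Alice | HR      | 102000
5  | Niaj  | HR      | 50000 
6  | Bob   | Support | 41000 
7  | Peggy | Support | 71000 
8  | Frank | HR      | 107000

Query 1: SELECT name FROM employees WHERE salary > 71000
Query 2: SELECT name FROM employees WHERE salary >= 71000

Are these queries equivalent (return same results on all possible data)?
No, not equivalent

Query 1 returns: [('Heidi',), ('Judy',), ('Alice',), ('Frank',)]
Query 2 returns: [('Heidi',), ('Judy',), ('Alice',), ('Peggy',), ('Frank',)]

Reason: > vs >= gives different results when salary = 71000 exists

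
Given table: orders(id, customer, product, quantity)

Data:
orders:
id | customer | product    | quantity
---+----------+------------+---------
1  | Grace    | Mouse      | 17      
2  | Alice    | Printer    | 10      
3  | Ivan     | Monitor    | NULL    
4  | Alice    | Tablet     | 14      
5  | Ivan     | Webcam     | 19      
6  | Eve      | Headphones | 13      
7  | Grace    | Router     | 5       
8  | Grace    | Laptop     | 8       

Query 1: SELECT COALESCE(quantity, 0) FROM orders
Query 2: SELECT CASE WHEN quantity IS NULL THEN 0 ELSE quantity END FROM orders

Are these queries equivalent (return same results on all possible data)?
Yes, equivalent

Both queries return: [(0,), (5,), (8,), (10,), (13,), (14,), (17,), (19,)]

Reason: COALESCE vs CASE for NULL handling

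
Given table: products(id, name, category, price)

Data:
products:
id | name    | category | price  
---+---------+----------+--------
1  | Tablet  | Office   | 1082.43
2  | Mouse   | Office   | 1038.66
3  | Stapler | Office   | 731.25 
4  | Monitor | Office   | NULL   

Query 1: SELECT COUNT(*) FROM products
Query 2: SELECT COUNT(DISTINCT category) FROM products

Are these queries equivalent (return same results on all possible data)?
No, not equivalent

Query 1 returns: [(4,)]
Query 2 returns: [(1,)]

Reason: COUNT(*) counts rows, COUNT(DISTINCT category) counts unique categorys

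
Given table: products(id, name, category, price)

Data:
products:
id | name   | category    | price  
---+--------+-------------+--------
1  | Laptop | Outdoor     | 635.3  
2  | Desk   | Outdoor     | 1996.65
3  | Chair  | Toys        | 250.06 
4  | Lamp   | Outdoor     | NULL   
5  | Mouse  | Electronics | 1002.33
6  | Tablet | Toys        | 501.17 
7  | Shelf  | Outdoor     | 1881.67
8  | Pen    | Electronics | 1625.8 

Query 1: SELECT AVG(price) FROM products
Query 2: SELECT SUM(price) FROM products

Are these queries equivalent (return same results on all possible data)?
No, not equivalent

Query 1 returns: [(1127.5685714285714,)]
Query 2 returns: [(7892.9800000000005,)]

Reason: AVG vs SUM give different aggregate values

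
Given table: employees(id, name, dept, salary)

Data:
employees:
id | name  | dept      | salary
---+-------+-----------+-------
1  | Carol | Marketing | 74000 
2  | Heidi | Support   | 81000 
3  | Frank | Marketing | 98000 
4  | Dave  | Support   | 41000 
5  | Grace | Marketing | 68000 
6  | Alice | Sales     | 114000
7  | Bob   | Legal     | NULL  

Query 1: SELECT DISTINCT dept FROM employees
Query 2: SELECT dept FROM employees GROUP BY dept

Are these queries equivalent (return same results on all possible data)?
Yes, equivalent

Both queries return: [('Legal',), ('Marketing',), ('Sales',), ('Support',)]

Reason: Both get unique depts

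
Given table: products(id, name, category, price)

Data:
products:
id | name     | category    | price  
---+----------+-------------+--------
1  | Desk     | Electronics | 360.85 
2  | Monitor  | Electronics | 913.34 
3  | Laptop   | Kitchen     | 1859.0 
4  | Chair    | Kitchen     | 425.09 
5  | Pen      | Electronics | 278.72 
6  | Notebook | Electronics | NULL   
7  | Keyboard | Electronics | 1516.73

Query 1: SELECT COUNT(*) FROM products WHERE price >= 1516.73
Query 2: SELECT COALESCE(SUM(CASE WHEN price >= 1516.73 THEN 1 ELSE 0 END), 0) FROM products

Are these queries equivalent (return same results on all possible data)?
Yes, equivalent

Both queries return: [(2,)]

Reason: COUNT with WHERE vs conditional SUM (COALESCE handles empty-table NULL)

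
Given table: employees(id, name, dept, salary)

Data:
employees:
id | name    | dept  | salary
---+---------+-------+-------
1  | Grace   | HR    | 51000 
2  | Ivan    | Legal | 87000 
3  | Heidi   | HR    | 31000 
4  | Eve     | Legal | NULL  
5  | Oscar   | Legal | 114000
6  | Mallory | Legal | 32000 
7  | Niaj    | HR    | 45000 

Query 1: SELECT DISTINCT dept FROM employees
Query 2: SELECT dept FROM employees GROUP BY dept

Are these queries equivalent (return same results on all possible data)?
Yes, equivalent

Both queries return: [('HR',), ('Legal',)]

Reason: Both get unique depts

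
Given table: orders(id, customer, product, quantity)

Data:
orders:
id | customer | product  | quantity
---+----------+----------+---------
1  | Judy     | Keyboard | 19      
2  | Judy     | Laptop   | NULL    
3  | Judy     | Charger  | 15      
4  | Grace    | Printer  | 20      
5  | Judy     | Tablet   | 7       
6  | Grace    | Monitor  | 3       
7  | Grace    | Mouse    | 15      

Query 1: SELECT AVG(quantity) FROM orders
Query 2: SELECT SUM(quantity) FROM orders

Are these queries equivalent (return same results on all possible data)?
No, not equivalent

Query 1 returns: [(13.166666666666666,)]
Query 2 returns: [(79,)]

Reason: AVG vs SUM give different aggregate values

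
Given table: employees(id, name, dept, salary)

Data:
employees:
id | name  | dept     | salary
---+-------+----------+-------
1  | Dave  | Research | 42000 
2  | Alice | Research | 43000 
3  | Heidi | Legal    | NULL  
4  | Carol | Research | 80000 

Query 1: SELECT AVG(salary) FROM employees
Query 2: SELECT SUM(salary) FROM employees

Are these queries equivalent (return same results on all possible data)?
No, not equivalent

Query 1 returns: [(55000.0,)]
Query 2 returns: [(165000,)]

Reason: AVG vs SUM give different aggregate values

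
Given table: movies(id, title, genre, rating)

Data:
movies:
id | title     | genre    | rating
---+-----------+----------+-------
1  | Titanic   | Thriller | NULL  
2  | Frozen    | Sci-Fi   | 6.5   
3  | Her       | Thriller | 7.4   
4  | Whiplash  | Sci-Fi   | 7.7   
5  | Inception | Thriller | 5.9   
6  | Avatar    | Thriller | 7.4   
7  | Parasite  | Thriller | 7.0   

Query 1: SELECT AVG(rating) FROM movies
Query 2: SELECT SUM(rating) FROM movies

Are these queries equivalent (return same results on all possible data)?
No, not equivalent

Query 1 returns: [(6.983333333333333,)]
Query 2 returns: [(41.9,)]

Reason: AVG vs SUM give different aggregate values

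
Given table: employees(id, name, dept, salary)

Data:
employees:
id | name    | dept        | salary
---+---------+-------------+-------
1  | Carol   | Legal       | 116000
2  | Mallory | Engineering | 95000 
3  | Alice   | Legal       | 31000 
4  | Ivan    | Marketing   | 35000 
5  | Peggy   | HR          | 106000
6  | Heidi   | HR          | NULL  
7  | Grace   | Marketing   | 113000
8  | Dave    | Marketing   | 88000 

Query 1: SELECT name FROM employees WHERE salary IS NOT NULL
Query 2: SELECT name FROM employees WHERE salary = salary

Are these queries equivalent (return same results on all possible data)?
Yes, equivalent

Both queries return: [('Alice',), ('Carol',), ('Dave',), ('Grace',), ('Ivan',), ('Mallory',), ('Peggy',)]

Reason: IS NOT NULL vs self-equality (both exclude NULLs)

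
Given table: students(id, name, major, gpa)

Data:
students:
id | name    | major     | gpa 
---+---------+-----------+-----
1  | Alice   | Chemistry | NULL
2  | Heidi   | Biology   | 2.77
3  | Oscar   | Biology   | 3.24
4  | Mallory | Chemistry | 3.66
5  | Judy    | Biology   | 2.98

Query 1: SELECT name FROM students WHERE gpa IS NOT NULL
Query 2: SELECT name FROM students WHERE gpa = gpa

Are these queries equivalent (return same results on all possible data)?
Yes, equivalent

Both queries return: [('Heidi',), ('Judy',), ('Mallory',), ('Oscar',)]

Reason: IS NOT NULL vs self-equality (both exclude NULLs)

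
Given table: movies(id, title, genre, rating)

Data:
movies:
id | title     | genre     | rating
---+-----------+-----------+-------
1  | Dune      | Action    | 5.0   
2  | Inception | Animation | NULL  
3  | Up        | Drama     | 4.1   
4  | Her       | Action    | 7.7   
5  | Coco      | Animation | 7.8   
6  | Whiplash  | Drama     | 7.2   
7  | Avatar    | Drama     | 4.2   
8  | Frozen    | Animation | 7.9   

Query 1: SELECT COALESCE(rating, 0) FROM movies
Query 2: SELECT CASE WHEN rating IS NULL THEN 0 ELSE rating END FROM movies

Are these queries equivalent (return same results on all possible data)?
Yes, equivalent

Both queries return: [(0,), (4.1,), (4.2,), (5.0,), (7.2,), (7.7,), (7.8,), (7.9,)]

Reason: COALESCE vs CASE for NULL handling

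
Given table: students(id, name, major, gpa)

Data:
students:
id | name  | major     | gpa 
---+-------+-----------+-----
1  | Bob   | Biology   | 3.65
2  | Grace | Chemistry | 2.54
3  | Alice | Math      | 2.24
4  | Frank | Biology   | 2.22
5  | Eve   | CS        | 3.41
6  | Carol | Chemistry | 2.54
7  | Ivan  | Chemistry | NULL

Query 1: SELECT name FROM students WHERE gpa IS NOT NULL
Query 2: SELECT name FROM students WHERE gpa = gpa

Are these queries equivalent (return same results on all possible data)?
Yes, equivalent

Both queries return: [('Alice',), ('Bob',), ('Carol',), ('Eve',), ('Frank',), ('Grace',)]

Reason: IS NOT NULL vs self-equality (both exclude NULLs)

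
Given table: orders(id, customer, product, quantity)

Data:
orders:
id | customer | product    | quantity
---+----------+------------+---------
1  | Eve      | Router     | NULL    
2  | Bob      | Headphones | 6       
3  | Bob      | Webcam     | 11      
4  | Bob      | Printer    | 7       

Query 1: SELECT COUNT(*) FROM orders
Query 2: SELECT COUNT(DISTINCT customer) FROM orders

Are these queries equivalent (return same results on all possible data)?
No, not equivalent

Query 1 returns: [(4,)]
Query 2 returns: [(2,)]

Reason: COUNT(*) counts rows, COUNT(DISTINCT customer) counts unique customers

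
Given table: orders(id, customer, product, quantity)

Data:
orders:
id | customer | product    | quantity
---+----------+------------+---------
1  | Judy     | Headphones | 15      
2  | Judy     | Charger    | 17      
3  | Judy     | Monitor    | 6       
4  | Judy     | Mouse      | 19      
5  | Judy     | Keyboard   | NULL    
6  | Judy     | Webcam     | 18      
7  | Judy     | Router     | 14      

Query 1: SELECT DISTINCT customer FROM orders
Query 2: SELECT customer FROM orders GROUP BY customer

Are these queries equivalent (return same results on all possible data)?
Yes, equivalent

Both queries return: [('Judy',)]

Reason: Both get unique customers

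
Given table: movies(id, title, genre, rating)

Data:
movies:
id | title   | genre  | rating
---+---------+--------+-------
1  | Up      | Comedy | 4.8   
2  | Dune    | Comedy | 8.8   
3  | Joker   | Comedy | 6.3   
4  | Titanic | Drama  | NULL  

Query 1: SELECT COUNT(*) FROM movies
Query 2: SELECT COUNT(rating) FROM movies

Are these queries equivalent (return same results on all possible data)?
No, not equivalent

Query 1 returns: [(4,)]
Query 2 returns: [(3,)]

Reason: COUNT(*) includes NULLs, COUNT(column) excludes them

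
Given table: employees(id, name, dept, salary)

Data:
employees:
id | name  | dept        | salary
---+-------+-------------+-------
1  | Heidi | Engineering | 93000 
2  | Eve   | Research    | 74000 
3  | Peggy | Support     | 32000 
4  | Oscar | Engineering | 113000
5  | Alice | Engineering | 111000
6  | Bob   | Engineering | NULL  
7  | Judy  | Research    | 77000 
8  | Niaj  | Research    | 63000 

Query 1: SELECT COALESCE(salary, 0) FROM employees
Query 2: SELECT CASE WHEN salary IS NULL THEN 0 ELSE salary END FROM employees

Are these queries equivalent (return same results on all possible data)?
Yes, equivalent

Both queries return: [(0,), (32000,), (63000,), (74000,), (77000,), (93000,), (111000,), (113000,)]

Reason: COALESCE vs CASE for NULL handling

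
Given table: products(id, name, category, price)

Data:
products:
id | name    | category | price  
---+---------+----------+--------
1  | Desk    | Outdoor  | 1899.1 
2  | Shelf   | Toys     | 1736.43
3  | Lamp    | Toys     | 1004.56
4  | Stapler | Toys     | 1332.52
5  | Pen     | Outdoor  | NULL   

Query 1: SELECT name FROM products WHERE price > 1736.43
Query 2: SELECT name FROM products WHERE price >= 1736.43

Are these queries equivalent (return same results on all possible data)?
No, not equivalent

Query 1 returns: [('Desk',)]
Query 2 returns: [('Desk',), ('Shelf',)]

Reason: > vs >= gives different results when price = 1736.43 exists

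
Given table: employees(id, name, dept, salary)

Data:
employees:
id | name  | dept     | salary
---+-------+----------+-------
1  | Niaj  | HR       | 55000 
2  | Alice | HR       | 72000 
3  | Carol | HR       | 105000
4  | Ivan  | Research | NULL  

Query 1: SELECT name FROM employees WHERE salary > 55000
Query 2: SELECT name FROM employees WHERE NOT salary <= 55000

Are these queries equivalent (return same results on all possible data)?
Yes, equivalent

Both queries return: [('Alice',), ('Carol',)]

Reason: Both filter salary > 55000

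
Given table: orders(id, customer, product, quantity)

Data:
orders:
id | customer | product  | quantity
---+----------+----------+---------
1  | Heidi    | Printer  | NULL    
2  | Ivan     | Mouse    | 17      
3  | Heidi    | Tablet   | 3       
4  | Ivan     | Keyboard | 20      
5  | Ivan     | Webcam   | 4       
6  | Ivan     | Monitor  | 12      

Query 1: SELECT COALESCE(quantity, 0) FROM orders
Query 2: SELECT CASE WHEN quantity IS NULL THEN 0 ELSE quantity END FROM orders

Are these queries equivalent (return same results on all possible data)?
Yes, equivalent

Both queries return: [(0,), (3,), (4,), (12,), (17,), (20,)]

Reason: COALESCE vs CASE for NULL handling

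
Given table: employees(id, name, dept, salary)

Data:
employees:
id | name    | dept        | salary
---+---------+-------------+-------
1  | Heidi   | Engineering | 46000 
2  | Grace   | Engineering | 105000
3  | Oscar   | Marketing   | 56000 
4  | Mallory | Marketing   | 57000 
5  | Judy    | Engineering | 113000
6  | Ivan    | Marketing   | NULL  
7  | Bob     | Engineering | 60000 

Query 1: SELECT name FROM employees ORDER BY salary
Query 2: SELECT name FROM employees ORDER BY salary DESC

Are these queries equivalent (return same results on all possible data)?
No, not equivalent

Query 1 returns: [('Ivan',), ('Heidi',), ('Oscar',), ('Mallory',), ('Bob',), ('Grace',), ('Judy',)]
Query 2 returns: [('Judy',), ('Grace',), ('Bob',), ('Mallory',), ('Oscar',), ('Heidi',), ('Ivan',)]

Reason: ASC vs DESC gives opposite ordering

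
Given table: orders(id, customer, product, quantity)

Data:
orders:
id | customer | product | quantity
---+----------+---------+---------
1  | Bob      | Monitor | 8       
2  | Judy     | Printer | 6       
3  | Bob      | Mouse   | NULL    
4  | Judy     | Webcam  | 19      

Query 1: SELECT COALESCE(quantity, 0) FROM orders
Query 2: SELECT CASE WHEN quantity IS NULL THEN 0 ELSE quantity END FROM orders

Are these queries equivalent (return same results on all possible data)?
Yes, equivalent

Both queries return: [(0,), (6,), (8,), (19,)]

Reason: COALESCE vs CASE for NULL handling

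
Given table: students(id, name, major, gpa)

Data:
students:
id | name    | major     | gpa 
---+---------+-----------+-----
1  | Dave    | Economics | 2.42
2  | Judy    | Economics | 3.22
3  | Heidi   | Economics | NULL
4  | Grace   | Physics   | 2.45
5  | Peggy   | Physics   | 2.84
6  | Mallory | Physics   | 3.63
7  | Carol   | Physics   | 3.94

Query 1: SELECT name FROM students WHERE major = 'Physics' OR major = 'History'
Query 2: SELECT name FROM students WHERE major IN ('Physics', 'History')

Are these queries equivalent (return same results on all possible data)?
Yes, equivalent

Both queries return: [('Carol',), ('Grace',), ('Mallory',), ('Peggy',)]

Reason: OR vs IN are equivalent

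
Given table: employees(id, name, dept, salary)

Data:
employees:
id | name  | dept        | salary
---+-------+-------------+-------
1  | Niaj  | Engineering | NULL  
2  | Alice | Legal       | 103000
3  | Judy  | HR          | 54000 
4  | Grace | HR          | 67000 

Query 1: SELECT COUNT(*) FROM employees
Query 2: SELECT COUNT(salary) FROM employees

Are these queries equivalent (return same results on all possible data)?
No, not equivalent

Query 1 returns: [(4,)]
Query 2 returns: [(3,)]

Reason: COUNT(*) includes NULLs, COUNT(column) excludes them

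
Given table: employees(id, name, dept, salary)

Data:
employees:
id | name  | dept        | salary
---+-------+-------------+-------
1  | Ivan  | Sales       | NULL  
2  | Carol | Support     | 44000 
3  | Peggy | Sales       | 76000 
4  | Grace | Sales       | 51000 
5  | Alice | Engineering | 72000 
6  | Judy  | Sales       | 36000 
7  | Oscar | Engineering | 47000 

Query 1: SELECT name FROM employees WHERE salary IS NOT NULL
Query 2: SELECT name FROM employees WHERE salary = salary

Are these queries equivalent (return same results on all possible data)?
Yes, equivalent

Both queries return: [('Alice',), ('Carol',), ('Grace',), ('Judy',), ('Oscar',), ('Peggy',)]

Reason: IS NOT NULL vs self-equality (both exclude NULLs)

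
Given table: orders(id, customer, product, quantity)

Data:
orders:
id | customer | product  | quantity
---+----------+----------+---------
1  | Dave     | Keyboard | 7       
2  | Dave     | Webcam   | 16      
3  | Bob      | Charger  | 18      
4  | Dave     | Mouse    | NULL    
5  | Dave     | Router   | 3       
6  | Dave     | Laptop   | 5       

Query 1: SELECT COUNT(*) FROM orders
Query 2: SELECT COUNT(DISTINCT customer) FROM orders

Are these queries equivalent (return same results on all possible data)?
No, not equivalent

Query 1 returns: [(6,)]
Query 2 returns: [(2,)]

Reason: COUNT(*) counts rows, COUNT(DISTINCT customer) counts unique customers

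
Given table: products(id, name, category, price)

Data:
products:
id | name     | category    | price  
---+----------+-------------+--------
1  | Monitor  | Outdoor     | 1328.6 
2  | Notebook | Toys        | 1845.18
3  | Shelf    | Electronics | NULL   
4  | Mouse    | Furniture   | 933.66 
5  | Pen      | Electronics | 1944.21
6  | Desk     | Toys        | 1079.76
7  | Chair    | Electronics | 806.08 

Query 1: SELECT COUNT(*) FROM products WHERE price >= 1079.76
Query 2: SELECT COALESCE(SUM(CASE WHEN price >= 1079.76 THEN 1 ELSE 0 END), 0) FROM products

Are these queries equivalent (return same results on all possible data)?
Yes, equivalent

Both queries return: [(4,)]

Reason: COUNT with WHERE vs conditional SUM (COALESCE handles empty-table NULL)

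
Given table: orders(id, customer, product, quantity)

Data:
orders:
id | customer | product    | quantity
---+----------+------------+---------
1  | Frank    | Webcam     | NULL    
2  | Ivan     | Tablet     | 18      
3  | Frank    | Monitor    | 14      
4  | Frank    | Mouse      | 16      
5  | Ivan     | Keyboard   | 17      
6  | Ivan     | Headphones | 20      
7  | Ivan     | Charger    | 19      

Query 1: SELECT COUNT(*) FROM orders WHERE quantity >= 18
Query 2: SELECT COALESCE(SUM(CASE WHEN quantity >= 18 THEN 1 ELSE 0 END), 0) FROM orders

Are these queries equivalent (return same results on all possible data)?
Yes, equivalent

Both queries return: [(3,)]

Reason: COUNT with WHERE vs conditional SUM (COALESCE handles empty-table NULL)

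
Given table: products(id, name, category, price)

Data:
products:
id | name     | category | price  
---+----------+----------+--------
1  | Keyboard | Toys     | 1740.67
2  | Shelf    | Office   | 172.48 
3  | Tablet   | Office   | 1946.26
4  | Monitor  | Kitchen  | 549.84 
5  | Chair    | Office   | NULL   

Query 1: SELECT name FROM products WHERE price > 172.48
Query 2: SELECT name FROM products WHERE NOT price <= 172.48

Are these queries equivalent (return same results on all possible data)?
Yes, equivalent

Both queries return: [('Keyboard',), ('Monitor',), ('Tablet',)]

Reason: Both filter price > 172.48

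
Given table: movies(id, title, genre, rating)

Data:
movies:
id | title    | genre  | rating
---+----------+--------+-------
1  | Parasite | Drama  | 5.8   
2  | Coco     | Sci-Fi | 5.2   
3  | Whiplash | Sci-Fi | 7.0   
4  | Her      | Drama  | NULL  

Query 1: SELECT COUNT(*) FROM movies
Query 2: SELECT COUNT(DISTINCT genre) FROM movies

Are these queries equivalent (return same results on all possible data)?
No, not equivalent

Query 1 returns: [(4,)]
Query 2 returns: [(2,)]

Reason: COUNT(*) counts rows, COUNT(DISTINCT genre) counts unique genres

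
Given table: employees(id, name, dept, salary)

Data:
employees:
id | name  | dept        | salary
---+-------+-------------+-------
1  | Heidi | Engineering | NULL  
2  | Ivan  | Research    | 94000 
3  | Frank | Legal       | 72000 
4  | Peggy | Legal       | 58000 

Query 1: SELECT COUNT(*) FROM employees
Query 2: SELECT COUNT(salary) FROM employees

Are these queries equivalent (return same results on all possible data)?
No, not equivalent

Query 1 returns: [(4,)]
Query 2 returns: [(3,)]

Reason: COUNT(*) includes NULLs, COUNT(column) excludes them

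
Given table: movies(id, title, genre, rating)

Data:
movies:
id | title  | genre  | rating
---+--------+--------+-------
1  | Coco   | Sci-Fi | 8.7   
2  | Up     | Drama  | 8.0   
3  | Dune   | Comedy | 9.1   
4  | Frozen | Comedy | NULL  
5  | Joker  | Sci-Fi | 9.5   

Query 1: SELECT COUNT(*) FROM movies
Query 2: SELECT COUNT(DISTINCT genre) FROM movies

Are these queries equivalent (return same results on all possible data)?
No, not equivalent

Query 1 returns: [(5,)]
Query 2 returns: [(3,)]

Reason: COUNT(*) counts rows, COUNT(DISTINCT genre) counts unique genres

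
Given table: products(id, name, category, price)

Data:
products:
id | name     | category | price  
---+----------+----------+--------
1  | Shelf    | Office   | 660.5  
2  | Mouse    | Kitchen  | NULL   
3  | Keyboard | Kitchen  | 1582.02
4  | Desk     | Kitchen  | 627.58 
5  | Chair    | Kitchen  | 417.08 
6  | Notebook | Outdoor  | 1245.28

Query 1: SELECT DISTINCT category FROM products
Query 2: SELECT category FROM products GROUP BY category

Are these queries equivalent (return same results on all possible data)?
Yes, equivalent

Both queries return: [('Kitchen',), ('Office',), ('Outdoor',)]

Reason: Both get unique categorys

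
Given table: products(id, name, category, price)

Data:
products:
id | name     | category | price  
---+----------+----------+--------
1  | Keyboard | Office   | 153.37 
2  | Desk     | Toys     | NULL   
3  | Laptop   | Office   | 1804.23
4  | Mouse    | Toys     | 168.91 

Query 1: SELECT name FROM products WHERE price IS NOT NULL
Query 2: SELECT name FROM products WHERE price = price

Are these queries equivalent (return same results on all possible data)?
Yes, equivalent

Both queries return: [('Keyboard',), ('Laptop',), ('Mouse',)]

Reason: IS NOT NULL vs self-equality (both exclude NULLs)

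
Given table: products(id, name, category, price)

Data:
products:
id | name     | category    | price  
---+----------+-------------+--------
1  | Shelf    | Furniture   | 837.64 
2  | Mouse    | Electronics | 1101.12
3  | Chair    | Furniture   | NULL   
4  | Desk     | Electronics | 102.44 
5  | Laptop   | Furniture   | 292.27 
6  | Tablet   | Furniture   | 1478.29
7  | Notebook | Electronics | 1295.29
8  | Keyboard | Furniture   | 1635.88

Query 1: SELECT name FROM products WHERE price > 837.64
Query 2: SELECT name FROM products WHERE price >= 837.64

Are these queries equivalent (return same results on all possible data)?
No, not equivalent

Query 1 returns: [('Mouse',), ('Tablet',), ('Notebook',), ('Keyboard',)]
Query 2 returns: [('Shelf',), ('Mouse',), ('Tablet',), ('Notebook',), ('Keyboard',)]

Reason: > vs >= gives different results when price = 837.64 exists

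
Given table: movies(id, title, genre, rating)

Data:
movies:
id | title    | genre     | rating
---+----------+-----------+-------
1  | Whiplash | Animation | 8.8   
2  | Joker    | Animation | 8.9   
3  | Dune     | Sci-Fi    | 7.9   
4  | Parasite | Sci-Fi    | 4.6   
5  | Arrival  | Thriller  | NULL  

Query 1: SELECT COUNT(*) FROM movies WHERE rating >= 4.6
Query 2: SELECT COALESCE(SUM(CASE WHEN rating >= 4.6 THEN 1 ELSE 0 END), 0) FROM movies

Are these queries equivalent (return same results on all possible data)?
Yes, equivalent

Both queries return: [(4,)]

Reason: COUNT with WHERE vs conditional SUM (COALESCE handles empty-table NULL)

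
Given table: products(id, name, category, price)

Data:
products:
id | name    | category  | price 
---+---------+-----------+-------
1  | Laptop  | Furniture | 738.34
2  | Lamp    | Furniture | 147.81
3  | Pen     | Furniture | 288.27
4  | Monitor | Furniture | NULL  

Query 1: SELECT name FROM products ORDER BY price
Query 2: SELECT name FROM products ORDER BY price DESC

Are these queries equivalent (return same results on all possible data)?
No, not equivalent

Query 1 returns: [('Monitor',), ('Lamp',), ('Pen',), ('Laptop',)]
Query 2 returns: [('Laptop',), ('Pen',), ('Lamp',), ('Monitor',)]

Reason: ASC vs DESC gives opposite ordering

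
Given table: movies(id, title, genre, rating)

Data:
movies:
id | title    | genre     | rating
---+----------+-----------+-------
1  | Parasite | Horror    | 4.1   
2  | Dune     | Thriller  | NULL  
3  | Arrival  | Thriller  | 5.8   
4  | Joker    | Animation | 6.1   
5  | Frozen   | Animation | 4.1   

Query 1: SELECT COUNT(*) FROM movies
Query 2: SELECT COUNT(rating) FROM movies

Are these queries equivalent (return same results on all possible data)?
No, not equivalent

Query 1 returns: [(5,)]
Query 2 returns: [(4,)]

Reason: COUNT(*) includes NULLs, COUNT(column) excludes them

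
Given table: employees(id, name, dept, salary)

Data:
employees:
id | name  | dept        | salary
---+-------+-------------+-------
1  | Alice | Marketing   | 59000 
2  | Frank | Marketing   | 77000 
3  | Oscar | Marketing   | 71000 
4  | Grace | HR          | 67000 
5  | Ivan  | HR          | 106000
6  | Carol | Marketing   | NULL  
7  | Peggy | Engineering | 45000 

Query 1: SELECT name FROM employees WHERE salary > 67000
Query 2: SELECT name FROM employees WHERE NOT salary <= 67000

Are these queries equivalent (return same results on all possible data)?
Yes, equivalent

Both queries return: [('Frank',), ('Ivan',), ('Oscar',)]

Reason: Both filter salary > 67000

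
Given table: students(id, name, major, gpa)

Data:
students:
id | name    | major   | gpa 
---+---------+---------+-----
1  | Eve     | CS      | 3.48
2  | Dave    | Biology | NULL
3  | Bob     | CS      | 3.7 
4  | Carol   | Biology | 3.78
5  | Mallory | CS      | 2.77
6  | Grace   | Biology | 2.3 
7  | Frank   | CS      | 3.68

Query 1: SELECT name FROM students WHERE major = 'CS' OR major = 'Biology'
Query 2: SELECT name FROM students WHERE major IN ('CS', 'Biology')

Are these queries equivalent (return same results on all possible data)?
Yes, equivalent

Both queries return: [('Bob',), ('Carol',), ('Dave',), ('Eve',), ('Frank',), ('Grace',), ('Mallory',)]

Reason: OR vs IN are equivalent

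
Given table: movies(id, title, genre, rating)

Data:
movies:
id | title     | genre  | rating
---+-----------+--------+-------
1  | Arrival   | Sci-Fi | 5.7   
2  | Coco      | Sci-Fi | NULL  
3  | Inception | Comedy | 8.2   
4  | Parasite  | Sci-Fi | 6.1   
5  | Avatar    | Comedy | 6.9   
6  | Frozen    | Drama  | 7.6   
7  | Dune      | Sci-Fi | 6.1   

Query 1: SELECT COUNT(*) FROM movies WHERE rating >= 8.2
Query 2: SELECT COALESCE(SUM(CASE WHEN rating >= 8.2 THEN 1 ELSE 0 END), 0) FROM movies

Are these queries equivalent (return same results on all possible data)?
Yes, equivalent

Both queries return: [(1,)]

Reason: COUNT with WHERE vs conditional SUM (COALESCE handles empty-table NULL)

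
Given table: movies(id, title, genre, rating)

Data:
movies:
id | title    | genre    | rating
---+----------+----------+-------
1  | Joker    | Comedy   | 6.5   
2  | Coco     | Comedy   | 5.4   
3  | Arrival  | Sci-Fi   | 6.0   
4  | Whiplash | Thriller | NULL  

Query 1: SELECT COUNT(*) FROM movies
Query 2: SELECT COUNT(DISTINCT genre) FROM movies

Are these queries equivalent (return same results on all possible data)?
No, not equivalent

Query 1 returns: [(4,)]
Query 2 returns: [(3,)]

Reason: COUNT(*) counts rows, COUNT(DISTINCT genre) counts unique genres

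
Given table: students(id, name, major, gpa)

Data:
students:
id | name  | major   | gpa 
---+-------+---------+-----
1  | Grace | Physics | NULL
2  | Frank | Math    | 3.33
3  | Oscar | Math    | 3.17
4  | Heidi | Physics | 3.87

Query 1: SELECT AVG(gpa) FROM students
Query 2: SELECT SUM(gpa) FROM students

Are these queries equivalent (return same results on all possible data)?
No, not equivalent

Query 1 returns: [(3.456666666666667,)]
Query 2 returns: [(10.370000000000001,)]

Reason: AVG vs SUM give different aggregate values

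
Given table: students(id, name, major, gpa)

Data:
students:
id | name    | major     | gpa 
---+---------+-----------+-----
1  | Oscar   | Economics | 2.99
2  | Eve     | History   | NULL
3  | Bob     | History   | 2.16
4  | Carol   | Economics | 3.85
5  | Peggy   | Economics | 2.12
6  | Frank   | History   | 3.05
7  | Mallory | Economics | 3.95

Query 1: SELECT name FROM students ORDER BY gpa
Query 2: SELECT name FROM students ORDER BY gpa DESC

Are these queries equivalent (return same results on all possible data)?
No, not equivalent

Query 1 returns: [('Eve',), ('Peggy',), ('Bob',), ('Oscar',), ('Frank',), ('Carol',), ('Mallory',)]
Query 2 returns: [('Mallory',), ('Carol',), ('Frank',), ('Oscar',), ('Bob',), ('Peggy',), ('Eve',)]

Reason: ASC vs DESC gives opposite ordering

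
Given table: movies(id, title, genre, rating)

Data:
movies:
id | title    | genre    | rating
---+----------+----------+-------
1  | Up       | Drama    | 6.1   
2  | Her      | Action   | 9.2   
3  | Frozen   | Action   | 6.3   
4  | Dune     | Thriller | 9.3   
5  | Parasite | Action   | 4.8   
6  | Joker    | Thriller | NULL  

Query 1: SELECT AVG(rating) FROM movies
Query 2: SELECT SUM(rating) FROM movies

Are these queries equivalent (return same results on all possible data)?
No, not equivalent

Query 1 returns: [(7.140000000000001,)]
Query 2 returns: [(35.7,)]

Reason: AVG vs SUM give different aggregate values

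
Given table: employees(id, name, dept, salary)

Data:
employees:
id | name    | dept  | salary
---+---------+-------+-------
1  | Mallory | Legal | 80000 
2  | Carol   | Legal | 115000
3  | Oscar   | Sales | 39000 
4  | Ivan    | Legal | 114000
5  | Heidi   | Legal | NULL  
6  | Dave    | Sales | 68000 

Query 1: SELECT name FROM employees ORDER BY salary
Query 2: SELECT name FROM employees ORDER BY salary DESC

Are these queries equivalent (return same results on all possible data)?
No, not equivalent

Query 1 returns: [('Heidi',), ('Oscar',), ('Dave',), ('Mallory',), ('Ivan',), ('Carol',)]
Query 2 returns: [('Carol',), ('Ivan',), ('Mallory',), ('Dave',), ('Oscar',), ('Heidi',)]

Reason: ASC vs DESC gives opposite ordering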